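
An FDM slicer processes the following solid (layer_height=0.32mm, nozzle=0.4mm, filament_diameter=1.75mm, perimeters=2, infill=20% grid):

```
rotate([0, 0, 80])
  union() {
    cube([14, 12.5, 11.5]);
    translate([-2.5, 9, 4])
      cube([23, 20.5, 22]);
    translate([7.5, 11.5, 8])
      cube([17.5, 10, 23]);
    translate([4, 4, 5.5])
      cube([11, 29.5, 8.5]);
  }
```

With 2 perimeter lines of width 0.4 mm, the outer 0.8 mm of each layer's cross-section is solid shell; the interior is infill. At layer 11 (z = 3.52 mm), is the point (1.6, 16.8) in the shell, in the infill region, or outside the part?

At z = 3.52 mm: the 14×12.5 cube contributes its full rectangle; the cube at (-2.5, 9) is absent (z outside [4, 26]); the cube at (7.5, 11.5) is absent (z outside [8, 31]); the cube at (4, 4) does not reach this height (z outside [5.5, 14]); Merging all regions: only the 14×12.5 cube is present, so the union is just that shape — 1 connected region; (whole slice rotated 80° about Z — lengths, areas and connectivity unchanged). Overall, the cross-section is a single solid region. Undo the 80° rotation: the query point maps to (16.823, 1.342) in the un-rotated model frame. The nearest boundary edge runs (14.00, 0.00)→(14.00, 12.50); distance from the point to it = 2.82 mm. The point is not inside any of the regions above, so it lies outside the cross-section (2.82 mm from the nearest boundary).

outside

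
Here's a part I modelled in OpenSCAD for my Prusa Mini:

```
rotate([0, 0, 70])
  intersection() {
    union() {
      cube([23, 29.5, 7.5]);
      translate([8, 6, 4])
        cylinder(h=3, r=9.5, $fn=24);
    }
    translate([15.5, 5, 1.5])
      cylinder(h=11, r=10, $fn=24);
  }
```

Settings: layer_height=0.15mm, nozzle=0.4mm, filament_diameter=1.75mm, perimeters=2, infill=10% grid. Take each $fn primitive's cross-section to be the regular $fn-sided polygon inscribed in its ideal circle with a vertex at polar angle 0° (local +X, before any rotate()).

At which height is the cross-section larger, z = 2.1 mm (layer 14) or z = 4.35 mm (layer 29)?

Layer 14 (z = 2.1): the 23×29.5 cube contributes its full rectangle (area 678.50 mm²); the cylinder at (8, 6) is not intersected at this z (z outside [4, 7]); Merging all regions: only the 23×29.5 cube is present, so the union is just that shape — area = 678.50 mm²; the cylinder at (15.5, 5): section is a regular 24-gon, circumradius r=10 (area = (24/2)·10.000²·sin(360°/24) = 310.58 mm²); After intersecting: the r=10 cylinder at (15.5, 5) partially overlaps that combined region; clipping to the common part keeps 229.41 mm² — area = 229.41 mm²; (rotated 70° about Z; rotation is an isometry so areas/perimeters/island counts are preserved). So its area = 229.41 mm². Layer 29 (z = 4.35): the 23×29.5 cube contributes its full rectangle (area 678.50 mm²); the r=9.5 cylinder at (8, 6) gives a regular 24-gon of circumradius 9.5 (constant along its height) (area = (24/2)·9.500²·sin(360°/24) = 280.30 mm²); Merging all regions: the regions partially overlap — summed areas 958.80 mm² minus the doubly-counted overlap 235.45 mm² gives 723.35 mm² — area = 723.35 mm²; the r=10 cylinder at (15.5, 5) gives a regular 24-gon of circumradius 10 (constant along its height) (area = (24/2)·10.000²·sin(360°/24) = 310.58 mm²); Taking the intersection: the r=10 cylinder at (15.5, 5) partially overlaps that combined region; clipping to the common part keeps 246.02 mm² — area = 246.02 mm²; (whole slice rotated 70° about Z — lengths, areas and connectivity unchanged). So its area = 246.02 mm². Layer 29 is larger (246.02 vs 229.41 mm²).

layer 29 (z = 4.35 mm)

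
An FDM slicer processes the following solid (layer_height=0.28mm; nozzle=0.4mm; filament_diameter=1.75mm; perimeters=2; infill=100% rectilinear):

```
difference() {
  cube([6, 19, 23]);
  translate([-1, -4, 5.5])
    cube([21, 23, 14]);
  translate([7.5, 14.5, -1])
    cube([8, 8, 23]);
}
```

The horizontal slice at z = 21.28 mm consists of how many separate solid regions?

1

At z = 21.28 mm: the cube is present — its section is the full 6×19 rectangle; the cube at (-1, -4) is absent (z outside [5.5, 19.5]); the cube at (7.5, 14.5) (footprint 8×8) is included at this height; Taking the first minus the rest: starting from the 6×19 cube, the 8×8 cube at (7.5, 14.5) misses the remaining region (no effect) — 1 connected region. The result has 1 disconnected region.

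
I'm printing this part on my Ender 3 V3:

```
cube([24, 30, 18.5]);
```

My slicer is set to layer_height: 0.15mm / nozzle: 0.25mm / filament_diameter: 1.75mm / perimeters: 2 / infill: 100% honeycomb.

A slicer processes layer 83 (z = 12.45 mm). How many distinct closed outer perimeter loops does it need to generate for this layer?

At z = 12.45 mm: the 24×30 cube contributes its full rectangle. The result has 1 disconnected region.

1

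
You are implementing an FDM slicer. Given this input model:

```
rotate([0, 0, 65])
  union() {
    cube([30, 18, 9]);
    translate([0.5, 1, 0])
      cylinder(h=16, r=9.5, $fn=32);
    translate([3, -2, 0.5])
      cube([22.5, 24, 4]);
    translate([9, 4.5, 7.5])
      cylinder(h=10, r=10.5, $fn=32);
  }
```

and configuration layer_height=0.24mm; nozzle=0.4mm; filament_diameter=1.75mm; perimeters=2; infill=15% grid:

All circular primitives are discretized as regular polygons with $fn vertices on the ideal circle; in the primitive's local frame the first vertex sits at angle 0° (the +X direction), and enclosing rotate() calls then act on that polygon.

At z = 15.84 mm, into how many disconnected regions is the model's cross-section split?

1

At z = 15.84 mm: the cube does not reach this height (z outside [0, 9]); the r=9.5 cylinder at (0.5, 1) gives a regular 32-gon of circumradius 9.5 (constant along its height); the cube at (3, -2) does not reach this height (z outside [0.5, 4.5]); the cylinder at (9, 4.5): section is a regular 32-gon, circumradius r=10.5; Taking the union: the regions partially overlap (shared area 135.21 mm²), so overlapping operands fuse into one piece — 1 connected region; (whole slice rotated 65° about Z — lengths, areas and connectivity unchanged). The result has 1 disconnected region.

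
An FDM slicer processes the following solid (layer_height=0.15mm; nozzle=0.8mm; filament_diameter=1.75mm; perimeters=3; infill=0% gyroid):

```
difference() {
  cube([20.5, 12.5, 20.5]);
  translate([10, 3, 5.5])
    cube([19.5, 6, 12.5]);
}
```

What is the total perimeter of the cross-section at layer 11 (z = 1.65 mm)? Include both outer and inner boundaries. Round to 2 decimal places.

66.00 mm

At z = 1.65 mm: the cube (footprint 20.5×12.5) is included at this height (perimeter 66.00 mm); the cube at (10, 3) is absent (z outside [5.5, 18]); After the difference (first − rest): none of the subtracted shapes is present at this height, so the 20.5×12.5 cube is unchanged — boundary = 66.00 mm. Overall, the cross-section is a single solid region. Total boundary length (outer) = 66.00 mm.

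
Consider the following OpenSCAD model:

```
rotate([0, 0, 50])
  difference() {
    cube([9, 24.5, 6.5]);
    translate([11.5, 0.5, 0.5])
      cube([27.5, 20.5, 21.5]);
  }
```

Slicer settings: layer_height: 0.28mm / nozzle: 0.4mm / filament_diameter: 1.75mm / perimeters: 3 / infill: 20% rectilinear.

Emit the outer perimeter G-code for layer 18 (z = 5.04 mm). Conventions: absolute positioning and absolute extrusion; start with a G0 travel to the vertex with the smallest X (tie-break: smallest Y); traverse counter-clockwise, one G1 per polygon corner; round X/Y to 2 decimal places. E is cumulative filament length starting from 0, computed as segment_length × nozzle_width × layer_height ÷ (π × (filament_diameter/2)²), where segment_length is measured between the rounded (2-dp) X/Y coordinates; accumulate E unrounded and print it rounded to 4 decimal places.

G0 X-18.77 Y15.75 Z5.04
G1 X0.00 Y0.00 E1.1409
G1 X5.79 Y6.89 E1.5600
G1 X-12.98 Y22.64 E2.7010
G1 X-18.77 Y15.75 E3.1200

At z = 5.04 mm: the cube (footprint 9×24.5) is included at this height; the cube at (11.5, 0.5) (footprint 27.5×20.5) is included at this height; Taking the first minus the rest: starting from the 9×24.5 cube, the 27.5×20.5 cube at (11.5, 0.5) misses the remaining region (no effect) — 1 connected region; (whole slice rotated 50° about Z — lengths, areas and connectivity unchanged). The outline is a single polygon with 4 vertices. Extrusion per mm of travel: 0.4 × 0.28 / (π × 0.875²) = 0.046564. Accumulating E over each segment gives final E = 3.1200.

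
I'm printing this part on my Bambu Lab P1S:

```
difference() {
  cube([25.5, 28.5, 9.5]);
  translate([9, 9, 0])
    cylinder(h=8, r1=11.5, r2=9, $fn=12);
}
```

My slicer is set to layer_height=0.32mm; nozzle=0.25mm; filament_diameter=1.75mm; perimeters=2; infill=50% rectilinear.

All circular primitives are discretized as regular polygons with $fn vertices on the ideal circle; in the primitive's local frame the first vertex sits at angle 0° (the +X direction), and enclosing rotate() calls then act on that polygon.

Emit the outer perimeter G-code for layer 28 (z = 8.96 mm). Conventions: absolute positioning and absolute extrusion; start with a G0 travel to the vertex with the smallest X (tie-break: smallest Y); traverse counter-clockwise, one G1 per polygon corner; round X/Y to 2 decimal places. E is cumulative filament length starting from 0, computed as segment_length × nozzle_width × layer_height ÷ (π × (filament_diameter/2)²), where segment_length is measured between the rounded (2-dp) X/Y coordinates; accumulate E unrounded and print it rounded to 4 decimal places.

G0 X0.00 Y0.00 Z8.96
G1 X25.50 Y0.00 E0.8481
G1 X25.50 Y28.50 E1.7960
G1 X0.00 Y28.50 E2.6442
G1 X0.00 Y0.00 E3.5921

At z = 8.96 mm: the cube is present — its section is the full 25.5×28.5 rectangle; the cone at (9, 9) is absent (z outside [0, 8]); Subtracting the remaining from the first: none of the subtracted shapes is present at this height, so the 25.5×28.5 cube is unchanged — 1 connected region. The outline is a single polygon with 4 vertices. Extrusion per mm of travel: 0.25 × 0.32 / (π × 0.875²) = 0.033260. Accumulating E over each segment gives final E = 3.5921.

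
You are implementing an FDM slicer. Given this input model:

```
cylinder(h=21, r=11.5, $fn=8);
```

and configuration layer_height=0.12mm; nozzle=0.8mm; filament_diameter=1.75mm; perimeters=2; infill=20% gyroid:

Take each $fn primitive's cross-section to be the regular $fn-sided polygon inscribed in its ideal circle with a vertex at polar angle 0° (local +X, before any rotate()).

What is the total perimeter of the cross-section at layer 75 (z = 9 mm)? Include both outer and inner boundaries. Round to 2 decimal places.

70.41 mm

At z = 9 mm: the cylinder: section is a regular 8-gon, circumradius r=11.5 (perimeter = 2·8·11.500·sin(180°/8) = 70.41 mm). Overall, the cross-section is a single solid region. Total boundary length (outer) = 70.41 mm.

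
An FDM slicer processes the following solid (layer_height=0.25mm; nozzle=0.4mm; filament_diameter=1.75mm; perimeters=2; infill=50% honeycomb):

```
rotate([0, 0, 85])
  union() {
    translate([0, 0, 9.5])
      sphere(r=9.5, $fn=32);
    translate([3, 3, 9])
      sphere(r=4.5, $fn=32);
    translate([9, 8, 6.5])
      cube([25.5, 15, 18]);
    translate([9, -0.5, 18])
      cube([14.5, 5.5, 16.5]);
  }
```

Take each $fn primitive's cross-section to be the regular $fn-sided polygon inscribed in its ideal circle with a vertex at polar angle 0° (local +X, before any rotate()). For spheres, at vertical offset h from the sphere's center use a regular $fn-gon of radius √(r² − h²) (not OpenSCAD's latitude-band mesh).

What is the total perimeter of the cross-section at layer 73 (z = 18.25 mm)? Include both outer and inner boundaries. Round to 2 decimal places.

144.21 mm

At z = 18.25 mm: the r=9.5 sphere slices to a regular 32-gon of circumradius 3.700 (√(r²−h²) with h=8.75 from center) (perimeter = 2·32·3.700·sin(180°/32) = 23.21 mm); the sphere at (3, 3) is not intersected at this z (|z−center|=9.250 > r=4.5); the cube at (9, 8) is present — its section is the full 25.5×15 rectangle (perimeter 81.00 mm); the 14.5×5.5 cube at (9, -0.5) contributes its full rectangle (perimeter 40.00 mm); Taking the union: the 3 present regions are separate (no shared area or edge), so areas and boundary lengths simply add and each stays a separate island — boundary = 144.21 mm; (whole slice rotated 85° about Z — lengths, areas and connectivity unchanged). Overall, the cross-section has 3 separate islands. Total boundary length (outer) = 144.21 mm.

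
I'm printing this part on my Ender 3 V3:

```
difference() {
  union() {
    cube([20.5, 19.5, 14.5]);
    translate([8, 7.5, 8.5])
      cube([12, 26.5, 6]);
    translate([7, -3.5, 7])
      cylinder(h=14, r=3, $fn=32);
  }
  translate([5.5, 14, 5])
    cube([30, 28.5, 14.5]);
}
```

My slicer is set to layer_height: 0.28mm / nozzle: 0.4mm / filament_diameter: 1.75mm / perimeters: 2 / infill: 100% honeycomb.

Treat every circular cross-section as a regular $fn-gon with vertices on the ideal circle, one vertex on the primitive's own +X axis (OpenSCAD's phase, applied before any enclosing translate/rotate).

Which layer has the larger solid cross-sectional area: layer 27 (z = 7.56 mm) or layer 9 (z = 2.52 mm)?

Layer 27 (z = 7.56): the cube (footprint 20.5×19.5) is included at this height (area 399.75 mm²); the cube at (8, 7.5) is not intersected at this z (z outside [8.5, 14.5]); the r=3 cylinder at (7, -3.5) contributes a regular 32-gon of circumradius 3 (area = (32/2)·3.000²·sin(360°/32) = 28.09 mm²); Merging all regions: the 2 present regions are separate (no shared area or edge), so areas and boundary lengths simply add and each stays a separate island — area = 427.84 mm²; the 30×28.5 cube at (5.5, 14) contributes its full rectangle (area 855.00 mm²); After the difference (first − rest): starting from the result so far (427.84 mm²), the 30×28.5 cube at (5.5, 14) partially overlaps it — only the 82.50 mm² overlap (of its 855.00 mm²) is removed, clipping the outline — area = 345.34 mm². So its area = 345.34 mm². Layer 9 (z = 2.52): the cube (footprint 20.5×19.5) is included at this height (area 399.75 mm²); the cube at (8, 7.5) does not reach this height (z outside [8.5, 14.5]); the cylinder at (7, -3.5) does not reach this height (z outside [7, 21]); Merging all regions: only the 20.5×19.5 cube is present, so the union is just that shape — area = 399.75 mm²; the cube at (5.5, 14) is absent (z outside [5, 19.5]); After the difference (first − rest): none of the subtracted shapes is present at this height, so the result so far is unchanged — area = 399.75 mm². So its area = 399.75 mm². Layer 9 is larger (399.75 vs 345.34 mm²).

layer 9 (z = 2.52 mm)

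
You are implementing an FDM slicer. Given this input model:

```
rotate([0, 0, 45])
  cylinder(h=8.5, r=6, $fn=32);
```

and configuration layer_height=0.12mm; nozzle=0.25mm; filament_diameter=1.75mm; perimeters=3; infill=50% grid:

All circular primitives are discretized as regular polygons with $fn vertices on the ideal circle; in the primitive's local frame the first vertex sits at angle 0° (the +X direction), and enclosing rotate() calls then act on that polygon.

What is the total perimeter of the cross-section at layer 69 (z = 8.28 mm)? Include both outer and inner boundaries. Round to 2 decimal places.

At z = 8.28 mm: the r=6 cylinder gives a regular 32-gon of circumradius 6 (constant along its height) (perimeter = 2·32·6.000·sin(180°/32) = 37.64 mm); (rotated 45° about Z; rotation is an isometry so areas/perimeters/island counts are preserved). Overall, the cross-section is a single solid region. Total boundary length (outer) = 37.64 mm.

37.64 mm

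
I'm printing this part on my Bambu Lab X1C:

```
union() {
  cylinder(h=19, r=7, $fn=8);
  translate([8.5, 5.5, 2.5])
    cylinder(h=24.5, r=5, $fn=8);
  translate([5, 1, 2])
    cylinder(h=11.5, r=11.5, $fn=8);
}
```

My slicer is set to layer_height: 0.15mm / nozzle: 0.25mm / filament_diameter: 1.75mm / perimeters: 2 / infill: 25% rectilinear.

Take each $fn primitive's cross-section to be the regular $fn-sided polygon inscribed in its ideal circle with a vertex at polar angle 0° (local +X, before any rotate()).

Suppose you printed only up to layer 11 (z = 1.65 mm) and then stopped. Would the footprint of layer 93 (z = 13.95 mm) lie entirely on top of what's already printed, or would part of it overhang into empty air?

Compare the two slices. At z = 1.65: the cylinder: section is a regular 8-gon, circumradius r=7 (area = (8/2)·7.000²·sin(360°/8) = 138.59 mm²); the cylinder at (8.5, 5.5) is absent (z outside [2.5, 27]); the cylinder at (5, 1) is not intersected at this z (z outside [2, 13.5]); Merging all regions: only the r=7 cylinder is present, so the union is just that shape — area = 138.59 mm². At z = 13.95: the r=7 cylinder contributes a regular 8-gon of circumradius 7 (area = (8/2)·7.000²·sin(360°/8) = 138.59 mm²); the r=5 cylinder at (8.5, 5.5) gives a regular 8-gon of circumradius 5 (constant along its height) (area = (8/2)·5.000²·sin(360°/8) = 70.71 mm²); the cylinder at (5, 1) does not reach this height (z outside [2, 13.5]); Taking the union: the regions partially overlap — summed areas 209.30 mm² minus the doubly-counted overlap 4.39 mm² gives 204.91 mm² — area = 204.91 mm². Checking containment: at z = 13.95 the cross-section extends beyond the z = 1.65 cross-section by about 66.32 mm².

part overhangs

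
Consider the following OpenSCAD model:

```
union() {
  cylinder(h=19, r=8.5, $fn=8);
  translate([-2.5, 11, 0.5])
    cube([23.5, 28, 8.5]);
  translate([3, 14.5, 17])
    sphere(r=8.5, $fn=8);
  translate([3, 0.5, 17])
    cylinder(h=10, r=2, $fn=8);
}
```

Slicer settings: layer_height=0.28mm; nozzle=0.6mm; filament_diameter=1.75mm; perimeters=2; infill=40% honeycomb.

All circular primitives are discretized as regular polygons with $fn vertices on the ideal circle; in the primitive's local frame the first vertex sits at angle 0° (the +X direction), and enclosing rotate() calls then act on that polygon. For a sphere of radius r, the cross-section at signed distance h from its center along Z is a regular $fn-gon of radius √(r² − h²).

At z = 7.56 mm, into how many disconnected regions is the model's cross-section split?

2

At z = 7.56 mm: the r=8.5 cylinder contributes a regular 8-gon of circumradius 8.5; the cube at (-2.5, 11) (footprint 23.5×28) is included at this height; the sphere at (3, 14.5) does not reach this height (|z−center|=9.440 > r=8.5); the cylinder at (3, 0.5) does not reach this height (z outside [17, 27]); Taking the union: the 2 present regions are separate (no shared area or edge), so areas and boundary lengths simply add and each stays a separate island — 2 connected regions. The result has 2 disconnected regions.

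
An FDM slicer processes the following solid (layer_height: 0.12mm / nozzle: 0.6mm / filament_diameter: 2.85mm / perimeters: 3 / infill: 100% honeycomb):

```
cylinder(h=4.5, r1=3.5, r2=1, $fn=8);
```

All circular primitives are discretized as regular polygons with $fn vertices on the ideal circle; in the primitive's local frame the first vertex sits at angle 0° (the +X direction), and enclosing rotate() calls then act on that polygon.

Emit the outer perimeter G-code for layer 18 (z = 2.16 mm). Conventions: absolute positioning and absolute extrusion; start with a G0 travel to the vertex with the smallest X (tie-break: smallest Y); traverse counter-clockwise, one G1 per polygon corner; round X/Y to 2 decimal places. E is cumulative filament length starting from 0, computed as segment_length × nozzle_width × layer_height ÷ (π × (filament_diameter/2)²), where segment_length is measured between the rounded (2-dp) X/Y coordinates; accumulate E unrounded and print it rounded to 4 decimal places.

G0 X-2.30 Y0.00 Z2.16
G1 X-1.63 Y-1.63 E0.0199
G1 X0.00 Y-2.30 E0.0398
G1 X1.63 Y-1.63 E0.0597
G1 X2.30 Y0.00 E0.0796
G1 X1.63 Y1.63 E0.0995
G1 X0.00 Y2.30 E0.1193
G1 X-1.63 Y1.63 E0.1392
G1 X-2.30 Y0.00 E0.1591

At z = 2.16 mm: the cone contributes a regular 8-gon of circumradius 2.300 (interpolated between r1=3.5 and r2=1 at t=0.480). The outline is a single polygon with 8 vertices. Extrusion per mm of travel: 0.6 × 0.12 / (π × 1.425²) = 0.011286. Accumulating E over each segment gives final E = 0.1591.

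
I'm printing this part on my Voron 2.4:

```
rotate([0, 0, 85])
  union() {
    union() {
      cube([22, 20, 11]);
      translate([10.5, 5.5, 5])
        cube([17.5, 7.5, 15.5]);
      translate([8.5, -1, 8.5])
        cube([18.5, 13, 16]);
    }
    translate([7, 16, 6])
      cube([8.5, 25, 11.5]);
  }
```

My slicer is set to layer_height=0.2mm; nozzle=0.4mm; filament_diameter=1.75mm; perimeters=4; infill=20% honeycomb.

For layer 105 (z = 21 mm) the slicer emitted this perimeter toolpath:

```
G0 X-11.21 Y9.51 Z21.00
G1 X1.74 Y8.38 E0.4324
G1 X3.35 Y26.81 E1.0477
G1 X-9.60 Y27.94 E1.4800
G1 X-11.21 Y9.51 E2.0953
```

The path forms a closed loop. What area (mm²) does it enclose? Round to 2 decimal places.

240.49 mm²

Apply the shoelace formula to the sequence of (X, Y) vertices; enclosed area = 240.49 mm².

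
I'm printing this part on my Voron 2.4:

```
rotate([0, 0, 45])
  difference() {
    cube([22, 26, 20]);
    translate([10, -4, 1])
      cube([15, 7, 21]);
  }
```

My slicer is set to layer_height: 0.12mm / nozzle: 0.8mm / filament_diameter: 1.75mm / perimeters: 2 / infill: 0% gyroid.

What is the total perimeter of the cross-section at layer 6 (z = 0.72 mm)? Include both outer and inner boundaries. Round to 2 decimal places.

96.00 mm

At z = 0.72 mm: the cube (footprint 22×26) is included at this height (perimeter 96.00 mm); the cube at (10, -4) is absent (z outside [1, 22]); After the difference (first − rest): none of the subtracted shapes is present at this height, so the 22×26 cube is unchanged — boundary = 96.00 mm; (rotated 45° about Z; rotation is an isometry so areas/perimeters/island counts are preserved). Overall, the cross-section is a single solid region. Total boundary length (outer) = 96.00 mm.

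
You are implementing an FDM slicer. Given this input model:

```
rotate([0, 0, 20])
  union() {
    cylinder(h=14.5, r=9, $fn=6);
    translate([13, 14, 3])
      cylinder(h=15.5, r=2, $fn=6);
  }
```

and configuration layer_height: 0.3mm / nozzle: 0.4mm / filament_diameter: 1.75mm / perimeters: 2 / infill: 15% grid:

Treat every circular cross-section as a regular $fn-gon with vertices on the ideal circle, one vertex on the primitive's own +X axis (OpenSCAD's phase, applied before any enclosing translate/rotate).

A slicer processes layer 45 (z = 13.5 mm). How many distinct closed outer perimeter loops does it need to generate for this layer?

At z = 13.5 mm: the r=9 cylinder gives a regular 6-gon of circumradius 9 (constant along its height); the r=2 cylinder at (13, 14) gives a regular 6-gon of circumradius 2 (constant along its height); Combining (union): the 2 present regions are separate (no shared area or edge), so areas and boundary lengths simply add and each stays a separate island — 2 connected regions; (whole slice rotated 20° about Z — lengths, areas and connectivity unchanged). The result has 2 disconnected regions.

2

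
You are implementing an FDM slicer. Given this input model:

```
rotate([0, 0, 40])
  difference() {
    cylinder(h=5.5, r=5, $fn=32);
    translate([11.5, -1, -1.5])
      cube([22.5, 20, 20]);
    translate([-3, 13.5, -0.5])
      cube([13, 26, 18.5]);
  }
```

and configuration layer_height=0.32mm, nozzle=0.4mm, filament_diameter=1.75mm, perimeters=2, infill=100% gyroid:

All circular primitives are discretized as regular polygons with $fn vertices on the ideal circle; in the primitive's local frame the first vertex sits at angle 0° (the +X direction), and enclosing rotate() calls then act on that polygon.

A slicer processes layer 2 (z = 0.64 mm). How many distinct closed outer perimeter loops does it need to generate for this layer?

At z = 0.64 mm: the cylinder: section is a regular 32-gon, circumradius r=5; the cube at (11.5, -1) is present — its section is the full 22.5×20 rectangle; the cube at (-3, 13.5) (footprint 13×26) is included at this height; Subtracting the remaining from the first: starting from the r=5 cylinder, the 22.5×20 cube at (11.5, -1) misses the remaining region (no effect); the 13×26 cube at (-3, 13.5) misses the remaining region (no effect) — 1 connected region; (whole slice rotated 40° about Z — lengths, areas and connectivity unchanged). The result has 1 disconnected region.

1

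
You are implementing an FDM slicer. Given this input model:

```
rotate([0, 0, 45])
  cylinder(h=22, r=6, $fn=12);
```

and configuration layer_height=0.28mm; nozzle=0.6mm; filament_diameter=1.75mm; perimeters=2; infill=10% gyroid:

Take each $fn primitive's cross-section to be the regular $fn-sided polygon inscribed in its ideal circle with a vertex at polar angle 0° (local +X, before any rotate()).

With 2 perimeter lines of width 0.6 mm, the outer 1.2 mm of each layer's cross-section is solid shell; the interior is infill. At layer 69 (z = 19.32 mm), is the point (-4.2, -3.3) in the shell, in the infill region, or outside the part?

At z = 19.32 mm: the cylinder: section is a regular 12-gon, circumradius r=6; (rotated 45° about Z; rotation is an isometry so areas/perimeters/island counts are preserved). Overall, the cross-section is a single solid region. Undo the 45° rotation: the query point maps to (-5.303, 0.636) in the un-rotated model frame. The nearest boundary edge runs (-5.20, 3.00)→(-6.00, 0.00); distance from the point to it = 0.51 mm. The point is inside the cross-section, 0.51 mm from the nearest boundary — within the 1.2 mm shell band (2 × 0.6).

shell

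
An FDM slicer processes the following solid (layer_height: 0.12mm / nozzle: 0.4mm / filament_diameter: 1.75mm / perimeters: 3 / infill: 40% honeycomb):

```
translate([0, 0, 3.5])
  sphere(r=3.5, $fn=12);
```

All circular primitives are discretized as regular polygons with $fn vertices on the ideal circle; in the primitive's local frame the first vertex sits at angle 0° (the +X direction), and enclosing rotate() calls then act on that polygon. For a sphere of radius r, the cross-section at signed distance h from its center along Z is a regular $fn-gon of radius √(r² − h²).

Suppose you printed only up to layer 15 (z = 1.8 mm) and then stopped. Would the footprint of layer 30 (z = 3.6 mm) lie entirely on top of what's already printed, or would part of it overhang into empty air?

Compare the two slices. At z = 1.8: the r=3.5 sphere slices to a regular 12-gon of circumradius 3.059 (√(r²−h²) with h=1.7 from center) (area = (12/2)·3.059²·sin(360°/12) = 28.08 mm²). At z = 3.6: the sphere: section is a regular 12-gon, circumradius = √(r²−h²) = √(3.5²−0.1²) = 3.499 (area = (12/2)·3.499²·sin(360°/12) = 36.72 mm²). Checking containment: at z = 3.6 the cross-section extends beyond the z = 1.8 cross-section by about 8.64 mm².

part overhangs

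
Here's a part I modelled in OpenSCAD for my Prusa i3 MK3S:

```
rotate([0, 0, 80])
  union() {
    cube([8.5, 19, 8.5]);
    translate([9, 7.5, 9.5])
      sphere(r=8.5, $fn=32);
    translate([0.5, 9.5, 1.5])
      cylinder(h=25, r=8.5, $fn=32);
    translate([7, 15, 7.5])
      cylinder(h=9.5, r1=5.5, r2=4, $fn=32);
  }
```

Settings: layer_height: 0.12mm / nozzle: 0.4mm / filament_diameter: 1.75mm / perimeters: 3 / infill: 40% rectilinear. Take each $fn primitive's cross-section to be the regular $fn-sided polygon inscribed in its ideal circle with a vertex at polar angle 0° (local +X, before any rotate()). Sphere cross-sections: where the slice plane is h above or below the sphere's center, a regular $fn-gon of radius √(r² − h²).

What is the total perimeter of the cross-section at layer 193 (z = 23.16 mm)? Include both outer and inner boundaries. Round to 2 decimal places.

53.32 mm

At z = 23.16 mm: the cube is not intersected at this z (z outside [0, 8.5]); the sphere at (9, 7.5) is absent (|z−center|=13.660 > r=8.5); the r=8.5 cylinder at (0.5, 9.5) gives a regular 32-gon of circumradius 8.5 (constant along its height) (perimeter = 2·32·8.500·sin(180°/32) = 53.32 mm); the cone at (7, 15) is absent (z outside [7.5, 17]); Merging all regions: only the r=8.5 cylinder at (0.5, 9.5) is present, so the union is just that shape — boundary = 53.32 mm; (whole slice rotated 80° about Z — lengths, areas and connectivity unchanged). Overall, the cross-section is a single solid region. Total boundary length (outer) = 53.32 mm.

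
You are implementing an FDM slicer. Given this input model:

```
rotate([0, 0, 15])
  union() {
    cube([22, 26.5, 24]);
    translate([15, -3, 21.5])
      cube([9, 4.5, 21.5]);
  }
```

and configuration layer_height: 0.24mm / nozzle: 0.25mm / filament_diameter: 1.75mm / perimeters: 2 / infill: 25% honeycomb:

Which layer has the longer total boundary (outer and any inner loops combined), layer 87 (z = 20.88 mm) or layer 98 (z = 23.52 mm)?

layer 98 (z = 23.52 mm)

Layer 87 (z = 20.88): the cube is present — its section is the full 22×26.5 rectangle (perimeter 97.00 mm); the cube at (15, -3) is absent (z outside [21.5, 43]); Combining (union): only the 22×26.5 cube is present, so the union is just that shape — boundary = 97.00 mm; (rotated 15° about Z; rotation is an isometry so areas/perimeters/island counts are preserved). So its perimeter = 97.00 mm. Layer 98 (z = 23.52): the cube is present — its section is the full 22×26.5 rectangle (perimeter 97.00 mm); the 9×4.5 cube at (15, -3) contributes its full rectangle (perimeter 27.00 mm); Taking the union: the regions partially overlap (shared area 10.50 mm²), so the edge portions inside another operand are dropped and the merged outline is re-measured after clipping — boundary = 107.00 mm; (whole slice rotated 15° about Z — lengths, areas and connectivity unchanged). So its perimeter = 107.00 mm. Layer 98 is larger (107.00 vs 97.00 mm).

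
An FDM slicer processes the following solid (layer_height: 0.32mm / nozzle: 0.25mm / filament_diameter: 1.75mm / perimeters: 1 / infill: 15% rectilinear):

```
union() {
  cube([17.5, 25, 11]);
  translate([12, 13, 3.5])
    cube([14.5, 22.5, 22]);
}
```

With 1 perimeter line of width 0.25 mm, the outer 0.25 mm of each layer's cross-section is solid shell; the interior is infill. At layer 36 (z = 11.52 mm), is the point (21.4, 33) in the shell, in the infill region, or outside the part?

At z = 11.52 mm: the cube is absent (z outside [0, 11]); the 14.5×22.5 cube at (12, 13) contributes its full rectangle; Taking the union: only the 14.5×22.5 cube at (12, 13) is present, so the union is just that shape — 1 connected region. Overall, the cross-section is a single solid region. The nearest boundary edge runs (26.50, 35.50)→(12.00, 35.50); distance from the point to it = 2.50 mm. The point is inside the cross-section and 2.50 mm from the nearest boundary — more than the 0.25 mm shell width (1 × 0.25), so it's in the infill interior.

infill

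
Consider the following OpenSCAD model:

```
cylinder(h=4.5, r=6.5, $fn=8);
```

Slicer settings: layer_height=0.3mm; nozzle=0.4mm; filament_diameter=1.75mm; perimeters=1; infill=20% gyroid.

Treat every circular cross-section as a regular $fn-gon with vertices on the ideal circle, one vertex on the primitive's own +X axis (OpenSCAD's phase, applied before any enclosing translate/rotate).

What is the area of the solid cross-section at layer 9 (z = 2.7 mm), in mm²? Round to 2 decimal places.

At z = 2.7 mm: the r=6.5 cylinder contributes a regular 8-gon of circumradius 6.5 (area = (8/2)·6.500²·sin(360°/8) = 119.50 mm²). Overall, the cross-section is a single solid region. Net area = 119.50 mm².

119.50 mm²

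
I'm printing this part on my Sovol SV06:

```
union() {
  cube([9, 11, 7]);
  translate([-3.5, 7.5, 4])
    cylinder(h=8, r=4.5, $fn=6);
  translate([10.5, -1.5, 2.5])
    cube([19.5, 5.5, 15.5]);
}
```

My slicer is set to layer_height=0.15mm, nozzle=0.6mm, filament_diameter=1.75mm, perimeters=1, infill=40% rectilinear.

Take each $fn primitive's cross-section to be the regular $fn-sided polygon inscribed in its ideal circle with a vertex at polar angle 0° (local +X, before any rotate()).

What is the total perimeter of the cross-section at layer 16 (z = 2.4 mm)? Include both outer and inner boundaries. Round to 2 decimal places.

40.00 mm

At z = 2.4 mm: the 9×11 cube contributes its full rectangle (perimeter 40.00 mm); the cylinder at (-3.5, 7.5) is absent (z outside [4, 12]); the cube at (10.5, -1.5) does not reach this height (z outside [2.5, 18]); Merging all regions: only the 9×11 cube is present, so the union is just that shape — boundary = 40.00 mm. Overall, the cross-section is a single solid region. Total boundary length (outer) = 40.00 mm.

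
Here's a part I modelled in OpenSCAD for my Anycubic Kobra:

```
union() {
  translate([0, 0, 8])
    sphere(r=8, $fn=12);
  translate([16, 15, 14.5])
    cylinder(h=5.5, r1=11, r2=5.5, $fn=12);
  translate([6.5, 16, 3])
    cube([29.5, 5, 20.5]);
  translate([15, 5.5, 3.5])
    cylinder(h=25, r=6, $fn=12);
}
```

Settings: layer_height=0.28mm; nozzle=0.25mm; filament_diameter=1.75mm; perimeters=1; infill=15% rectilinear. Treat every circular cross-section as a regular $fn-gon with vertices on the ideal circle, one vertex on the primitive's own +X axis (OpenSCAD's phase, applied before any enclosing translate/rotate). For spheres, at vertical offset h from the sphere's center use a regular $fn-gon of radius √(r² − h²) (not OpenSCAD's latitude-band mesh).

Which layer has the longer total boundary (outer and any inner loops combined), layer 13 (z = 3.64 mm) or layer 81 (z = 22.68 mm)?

layer 13 (z = 3.64 mm)

Layer 13 (z = 3.64): the sphere: section is a regular 12-gon, circumradius = √(r²−h²) = √(8²−4.36²) = 6.707 (perimeter = 2·12·6.707·sin(180°/12) = 41.66 mm); the cone at (16, 15) is not intersected at this z (z outside [14.5, 20]); the cube at (6.5, 16) is present — its section is the full 29.5×5 rectangle (perimeter 69.00 mm); the r=6 cylinder at (15, 5.5) contributes a regular 12-gon of circumradius 6 (perimeter = 2·12·6.000·sin(180°/12) = 37.27 mm); Merging all regions: the 3 present regions are separate (no shared area or edge), so areas and boundary lengths simply add and each stays a separate island — boundary = 147.93 mm. So its perimeter = 147.93 mm. Layer 81 (z = 22.68): the sphere is not intersected at this z (|z−center|=14.680 > r=8); the cone at (16, 15) does not reach this height (z outside [14.5, 20]); the 29.5×5 cube at (6.5, 16) contributes its full rectangle (perimeter 69.00 mm); the r=6 cylinder at (15, 5.5) gives a regular 12-gon of circumradius 6 (constant along its height) (perimeter = 2·12·6.000·sin(180°/12) = 37.27 mm); Merging all regions: the 2 present regions are separate (no shared area or edge), so areas and boundary lengths simply add and each stays a separate island — boundary = 106.27 mm. So its perimeter = 106.27 mm. Layer 13 is larger (147.93 vs 106.27 mm).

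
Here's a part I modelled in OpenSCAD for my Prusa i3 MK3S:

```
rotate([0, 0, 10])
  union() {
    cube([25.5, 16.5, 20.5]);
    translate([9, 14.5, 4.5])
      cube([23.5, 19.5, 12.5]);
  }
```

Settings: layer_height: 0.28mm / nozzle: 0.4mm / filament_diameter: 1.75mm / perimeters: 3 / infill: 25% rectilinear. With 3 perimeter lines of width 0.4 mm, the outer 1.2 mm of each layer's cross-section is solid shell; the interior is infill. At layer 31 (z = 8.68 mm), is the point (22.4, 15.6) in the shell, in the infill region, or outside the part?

shell

At z = 8.68 mm: the cube is present — its section is the full 25.5×16.5 rectangle; the cube at (9, 14.5) is present — its section is the full 23.5×19.5 rectangle; Taking the union: the regions partially overlap (shared area 33.00 mm²), so overlapping operands fuse into one piece — 1 connected region; (whole slice rotated 10° about Z — lengths, areas and connectivity unchanged). Overall, the cross-section is a single solid region. Undo the 10° rotation: the query point maps to (24.769, 11.473) in the un-rotated model frame. The nearest boundary edge runs (25.50, 14.50)→(25.50, 0.00); distance from the point to it = 0.73 mm. The point is inside the cross-section, 0.73 mm from the nearest boundary — within the 1.2 mm shell band (3 × 0.4).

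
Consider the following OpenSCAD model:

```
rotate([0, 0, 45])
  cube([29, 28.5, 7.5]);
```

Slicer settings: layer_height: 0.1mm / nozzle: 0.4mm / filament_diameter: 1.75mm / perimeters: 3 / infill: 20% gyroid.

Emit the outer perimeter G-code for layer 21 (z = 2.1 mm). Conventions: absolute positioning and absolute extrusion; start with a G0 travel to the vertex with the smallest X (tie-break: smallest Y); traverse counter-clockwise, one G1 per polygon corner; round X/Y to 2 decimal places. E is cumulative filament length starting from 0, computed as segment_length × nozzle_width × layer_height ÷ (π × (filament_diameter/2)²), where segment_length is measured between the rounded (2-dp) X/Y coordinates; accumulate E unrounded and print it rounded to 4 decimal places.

G0 X-20.15 Y20.15 Z2.10
G1 X0.00 Y0.00 E0.4739
G1 X20.51 Y20.51 E0.9563
G1 X0.35 Y40.66 E1.4303
G1 X-20.15 Y20.15 E1.9125

At z = 2.1 mm: the cube (footprint 29×28.5) is included at this height; (rotated 45° about Z; rotation is an isometry so areas/perimeters/island counts are preserved). The outline is a single polygon with 4 vertices. Extrusion per mm of travel: 0.4 × 0.1 / (π × 0.875²) = 0.016630. Accumulating E over each segment gives final E = 1.9125.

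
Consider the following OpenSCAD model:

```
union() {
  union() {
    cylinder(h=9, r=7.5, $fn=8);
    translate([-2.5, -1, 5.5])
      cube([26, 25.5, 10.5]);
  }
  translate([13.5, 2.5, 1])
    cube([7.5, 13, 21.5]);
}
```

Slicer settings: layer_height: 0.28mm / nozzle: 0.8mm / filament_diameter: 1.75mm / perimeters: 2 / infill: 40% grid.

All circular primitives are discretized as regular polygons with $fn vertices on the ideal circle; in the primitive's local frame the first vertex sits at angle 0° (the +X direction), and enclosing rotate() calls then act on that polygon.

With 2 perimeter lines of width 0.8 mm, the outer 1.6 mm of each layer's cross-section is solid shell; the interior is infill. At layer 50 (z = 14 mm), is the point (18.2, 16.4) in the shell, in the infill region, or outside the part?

infill

At z = 14 mm: the cylinder does not reach this height (z outside [0, 9]); the cube at (-2.5, -1) (footprint 26×25.5) is included at this height; Merging all regions: only the 26×25.5 cube at (-2.5, -1) is present, so the union is just that shape — 1 connected region; the 7.5×13 cube at (13.5, 2.5) contributes its full rectangle; Combining (union): the 7.5×13 cube at (13.5, 2.5) lies entirely inside that combined region, so the union is just that combined region — 1 connected region. Overall, the cross-section is a single solid region. The nearest boundary edge runs (23.50, 24.50)→(23.50, -1.00); distance from the point to it = 5.30 mm. The point is inside the cross-section and 5.30 mm from the nearest boundary — more than the 1.6 mm shell width (2 × 0.8), so it's in the infill interior.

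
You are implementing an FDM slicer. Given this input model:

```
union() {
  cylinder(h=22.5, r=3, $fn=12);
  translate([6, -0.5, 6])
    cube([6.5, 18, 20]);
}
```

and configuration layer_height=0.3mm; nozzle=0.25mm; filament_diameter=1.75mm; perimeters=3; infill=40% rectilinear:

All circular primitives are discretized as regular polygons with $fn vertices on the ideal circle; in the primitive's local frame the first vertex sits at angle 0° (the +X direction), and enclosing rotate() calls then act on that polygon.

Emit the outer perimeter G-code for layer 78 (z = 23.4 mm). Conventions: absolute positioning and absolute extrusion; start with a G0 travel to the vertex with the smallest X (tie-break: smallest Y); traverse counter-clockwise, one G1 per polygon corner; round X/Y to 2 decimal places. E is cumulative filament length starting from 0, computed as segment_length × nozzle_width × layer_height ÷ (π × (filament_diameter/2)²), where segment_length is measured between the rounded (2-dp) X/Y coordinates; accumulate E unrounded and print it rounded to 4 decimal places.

G0 X6.00 Y-0.50 Z23.40
G1 X12.50 Y-0.50 E0.2027
G1 X12.50 Y17.50 E0.7639
G1 X6.00 Y17.50 E0.9666
G1 X6.00 Y-0.50 E1.5279

At z = 23.4 mm: the cylinder is not intersected at this z (z outside [0, 22.5]); the 6.5×18 cube at (6, -0.5) contributes its full rectangle; Merging all regions: only the 6.5×18 cube at (6, -0.5) is present, so the union is just that shape — 1 connected region. The outline is a single polygon with 4 vertices. Extrusion per mm of travel: 0.25 × 0.3 / (π × 0.875²) = 0.031181. Accumulating E over each segment gives final E = 1.5279.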